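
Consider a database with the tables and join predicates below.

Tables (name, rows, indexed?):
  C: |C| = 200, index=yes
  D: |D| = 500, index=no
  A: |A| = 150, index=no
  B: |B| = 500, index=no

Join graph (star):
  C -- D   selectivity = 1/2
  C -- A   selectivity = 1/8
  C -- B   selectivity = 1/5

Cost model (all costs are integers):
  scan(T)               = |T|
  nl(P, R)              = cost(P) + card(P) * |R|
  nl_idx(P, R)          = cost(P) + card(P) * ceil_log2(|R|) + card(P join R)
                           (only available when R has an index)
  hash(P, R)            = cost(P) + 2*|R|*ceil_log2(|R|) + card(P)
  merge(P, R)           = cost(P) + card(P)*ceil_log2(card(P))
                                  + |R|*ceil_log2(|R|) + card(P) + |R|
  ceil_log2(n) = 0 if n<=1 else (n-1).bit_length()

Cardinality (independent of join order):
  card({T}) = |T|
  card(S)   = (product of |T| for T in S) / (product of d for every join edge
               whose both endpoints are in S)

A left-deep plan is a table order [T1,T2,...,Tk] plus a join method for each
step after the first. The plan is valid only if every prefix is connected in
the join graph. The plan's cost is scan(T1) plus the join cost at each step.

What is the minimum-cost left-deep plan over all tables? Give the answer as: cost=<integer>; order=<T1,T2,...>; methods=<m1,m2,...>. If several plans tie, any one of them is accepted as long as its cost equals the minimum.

Selinger DP (subsets sized 1..n):
  {C}: scan cost=200, card=200
  {D}: scan cost=500, card=500
  {A}: scan cost=150, card=150
  {B}: scan cost=500, card=500
  {CD}: card=50000; try (C,hash)→4200, (D,merge)→7000, (C,merge)→7300, (D,hash)→9400, (C,nl_idx)→54500, (D,nl)→100200 …(+1); best=4200 via (C,hash)
  {AC}: card=3750; try (A,hash)→2800, (C,merge)→3300, (A,merge)→3350, (C,hash)→3500, (C,nl_idx)→5100, (C,nl)→30150 …(+1); best=2800 via (A,hash)
  {BC}: card=20000; try (C,hash)→4200, (B,merge)→7000, (C,merge)→7300, (B,hash)→9400, (C,nl_idx)→24500, (B,nl)→100200 …(+1); best=4200 via (C,hash)
  {ACD}: card=937500; try (D,hash)→15550, (D,merge)→56550, (A,hash)→56600, (A,merge)→855550, (D,nl)→1877800, (A,nl)→7504200; best=15550 via (D,hash)
  {BCD}: card=5000000; try (D,hash)→33200, (B,hash)→63200, (D,merge)→329200, (B,merge)→859200, (D,nl)→10004200, (B,nl)→25004200; best=33200 via (D,hash)
  {ABC}: card=375000; try (B,hash)→15550, (A,hash)→26600, (B,merge)→56550, (A,merge)→325550, (B,nl)→1877800, (A,nl)→3004200; best=15550 via (B,hash)
  {ABCD}: card=93750000; try (D,hash)→399550, (B,hash)→962050, (A,hash)→5035600, (D,merge)→7520550, (B,merge)→19708050, (A,merge)→120034550 …(+3); best=399550 via (D,hash)

cost=399550; order=C,A,B,D; methods=hash,hash,hash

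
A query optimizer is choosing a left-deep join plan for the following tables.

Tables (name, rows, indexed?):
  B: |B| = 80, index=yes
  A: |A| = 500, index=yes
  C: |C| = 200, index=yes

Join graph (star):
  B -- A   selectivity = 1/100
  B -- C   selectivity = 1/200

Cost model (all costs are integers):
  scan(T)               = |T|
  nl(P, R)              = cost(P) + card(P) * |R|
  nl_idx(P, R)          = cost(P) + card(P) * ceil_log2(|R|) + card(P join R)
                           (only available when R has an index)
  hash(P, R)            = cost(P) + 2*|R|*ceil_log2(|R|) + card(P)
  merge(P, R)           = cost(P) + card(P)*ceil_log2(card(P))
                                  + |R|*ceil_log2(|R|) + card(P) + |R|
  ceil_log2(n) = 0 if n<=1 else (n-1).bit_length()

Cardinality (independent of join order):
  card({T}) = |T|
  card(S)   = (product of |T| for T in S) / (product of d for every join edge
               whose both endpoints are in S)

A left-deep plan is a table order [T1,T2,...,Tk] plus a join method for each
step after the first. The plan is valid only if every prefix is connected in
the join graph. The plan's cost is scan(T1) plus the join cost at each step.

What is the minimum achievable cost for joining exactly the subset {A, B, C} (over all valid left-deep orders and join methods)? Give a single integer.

1920

Selinger DP over subsets of {A,B,C}:
  {B}: scan cost=80, card=80
  {A}: scan cost=500, card=500
  {C}: scan cost=200, card=200
  {AB}: card=400; try (A,nl_idx)→1200, (B,hash)→2120, (B,nl_idx)→4400, (A,merge)→5720, (B,merge)→6140, (A,hash)→9160 …(+2); best=1200 via (A,nl_idx)
  {BC}: card=80; try (C,nl_idx)→800, (B,hash)→1520, (B,nl_idx)→1680, (C,merge)→2520, (B,merge)→2640, (C,hash)→3360 …(+2); best=800 via (C,nl_idx)
  {ABC}: card=400; try (A,nl_idx)→1920, (C,hash)→4800, (C,nl_idx)→4800, (A,merge)→6440, (C,merge)→7000, (A,hash)→9880 …(+2); best=1920 via (A,nl_idx)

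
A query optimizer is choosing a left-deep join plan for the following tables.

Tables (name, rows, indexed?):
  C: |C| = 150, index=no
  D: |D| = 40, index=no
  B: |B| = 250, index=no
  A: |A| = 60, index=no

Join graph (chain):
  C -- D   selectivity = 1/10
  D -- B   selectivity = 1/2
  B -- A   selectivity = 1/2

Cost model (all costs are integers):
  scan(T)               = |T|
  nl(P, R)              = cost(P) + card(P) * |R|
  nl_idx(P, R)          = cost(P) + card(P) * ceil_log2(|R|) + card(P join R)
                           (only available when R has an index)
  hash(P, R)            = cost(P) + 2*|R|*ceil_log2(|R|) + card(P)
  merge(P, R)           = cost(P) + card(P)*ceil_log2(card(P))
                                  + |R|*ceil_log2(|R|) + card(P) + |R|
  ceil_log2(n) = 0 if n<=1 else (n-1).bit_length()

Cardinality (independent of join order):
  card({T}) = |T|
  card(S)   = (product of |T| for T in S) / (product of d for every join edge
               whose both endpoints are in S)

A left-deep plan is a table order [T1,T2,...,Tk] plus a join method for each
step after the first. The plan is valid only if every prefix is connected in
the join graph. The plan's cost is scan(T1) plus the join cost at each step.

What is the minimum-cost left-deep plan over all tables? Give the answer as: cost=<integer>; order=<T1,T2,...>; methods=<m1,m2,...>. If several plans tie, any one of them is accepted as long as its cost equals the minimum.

cost=81100; order=C,D,B,A; methods=hash,hash,hash

Selinger DP (subsets sized 1..n):
  {C}: scan cost=150, card=150
  {D}: scan cost=40, card=40
  {B}: scan cost=250, card=250
  {A}: scan cost=60, card=60
  {CD}: card=600; try (D,hash)→780, (C,merge)→1670, (D,merge)→1780, (C,hash)→2480, (C,nl)→6040, (D,nl)→6150; best=780 via (D,hash)
  {BD}: card=5000; try (D,hash)→980, (B,merge)→2570, (D,merge)→2780, (B,hash)→4080, (B,nl)→10040, (D,nl)→10250; best=980 via (D,hash)
  {AB}: card=7500; try (A,hash)→1220, (B,merge)→2730, (A,merge)→2920, (B,hash)→4120, (B,nl)→15060, (A,nl)→15250; best=1220 via (A,hash)
  {BCD}: card=75000; try (B,hash)→5380, (C,hash)→8380, (B,merge)→9630, (C,merge)→72330, (B,nl)→150780, (C,nl)→750980; best=5380 via (B,hash)
  {ABD}: card=150000; try (A,hash)→6700, (D,hash)→9200, (A,merge)→71400, (D,merge)→106500, (A,nl)→300980, (D,nl)→301220; best=6700 via (A,hash)
  {ABCD}: card=2250000; try (A,hash)→81100, (C,hash)→159100, (A,merge)→1355800, (C,merge)→2858050, (A,nl)→4505380, (C,nl)→22506700; best=81100 via (A,hash)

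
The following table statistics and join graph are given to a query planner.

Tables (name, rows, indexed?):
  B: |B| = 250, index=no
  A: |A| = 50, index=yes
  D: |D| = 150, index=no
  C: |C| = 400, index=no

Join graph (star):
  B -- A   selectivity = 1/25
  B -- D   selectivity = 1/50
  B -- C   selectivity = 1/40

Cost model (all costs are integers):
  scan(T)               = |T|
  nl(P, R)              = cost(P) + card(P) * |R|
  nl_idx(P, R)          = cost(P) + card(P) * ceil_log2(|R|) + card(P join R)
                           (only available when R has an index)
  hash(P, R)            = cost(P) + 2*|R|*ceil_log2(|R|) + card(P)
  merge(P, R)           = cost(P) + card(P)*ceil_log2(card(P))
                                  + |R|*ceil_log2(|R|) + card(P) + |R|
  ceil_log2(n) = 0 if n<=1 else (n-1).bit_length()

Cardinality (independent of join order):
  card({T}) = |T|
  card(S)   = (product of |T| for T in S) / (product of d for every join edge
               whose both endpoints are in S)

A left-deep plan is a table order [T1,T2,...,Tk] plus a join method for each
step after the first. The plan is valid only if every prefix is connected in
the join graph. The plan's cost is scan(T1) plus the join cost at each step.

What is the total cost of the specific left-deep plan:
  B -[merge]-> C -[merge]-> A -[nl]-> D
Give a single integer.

789350

step 1: scan B: cost=250, card=250
step 2: join C via merge
    card(P join C) = 250*400/(40) = 2500
    cost = 250 + 250*8 + 400*9 + 250 + 400 = 6500
step 3: join A via merge
    card(P join A) = 2500*50/(25) = 5000
    cost = 6500 + 2500*12 + 50*6 + 2500 + 50 = 39350
step 4: join D via nl
    card(P join D) = 5000*150/(50) = 15000
    cost = 39350 + 5000*150 = 789350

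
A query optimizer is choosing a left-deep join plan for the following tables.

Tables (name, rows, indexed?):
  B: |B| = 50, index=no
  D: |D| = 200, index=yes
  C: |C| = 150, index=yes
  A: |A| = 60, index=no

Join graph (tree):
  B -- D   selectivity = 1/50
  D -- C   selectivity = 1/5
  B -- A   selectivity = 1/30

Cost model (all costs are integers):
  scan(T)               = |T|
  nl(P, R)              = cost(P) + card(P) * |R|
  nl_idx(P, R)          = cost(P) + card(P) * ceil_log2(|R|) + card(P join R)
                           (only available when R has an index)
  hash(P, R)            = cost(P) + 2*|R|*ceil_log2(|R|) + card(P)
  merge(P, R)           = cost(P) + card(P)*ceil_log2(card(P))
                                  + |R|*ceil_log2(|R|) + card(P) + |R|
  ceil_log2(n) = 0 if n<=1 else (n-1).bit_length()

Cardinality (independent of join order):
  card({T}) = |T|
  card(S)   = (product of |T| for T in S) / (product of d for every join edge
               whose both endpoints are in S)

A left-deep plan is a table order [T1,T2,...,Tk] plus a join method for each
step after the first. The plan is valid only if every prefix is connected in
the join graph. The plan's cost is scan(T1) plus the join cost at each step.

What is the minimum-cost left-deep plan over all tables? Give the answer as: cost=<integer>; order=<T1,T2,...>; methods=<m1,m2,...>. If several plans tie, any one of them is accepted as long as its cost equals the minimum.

Selinger DP (subsets sized 1..n):
  {B}: scan cost=50, card=50
  {D}: scan cost=200, card=200
  {C}: scan cost=150, card=150
  {A}: scan cost=60, card=60
  {BD}: card=200; try (D,nl_idx)→650, (B,hash)→1000, (D,merge)→2200, (B,merge)→2350, (D,hash)→3300, (D,nl)→10050 …(+1); best=650 via (D,nl_idx)
  {AB}: card=100; try (B,hash)→720, (A,hash)→820, (A,merge)→820, (B,merge)→830, (A,nl)→3050, (B,nl)→3060; best=720 via (B,hash)
  {CD}: card=6000; try (C,hash)→2800, (D,merge)→3300, (C,merge)→3350, (D,hash)→3500, (D,nl_idx)→7350, (C,nl_idx)→7800 …(+2); best=2800 via (C,hash)
  {BCD}: card=6000; try (C,hash)→3250, (C,merge)→3800, (C,nl_idx)→8250, (B,hash)→9400, (C,nl)→30650, (B,merge)→87150 …(+1); best=3250 via (C,hash)
  {ABD}: card=400; try (A,hash)→1570, (D,nl_idx)→1920, (A,merge)→2870, (D,merge)→3320, (D,hash)→4020, (A,nl)→12650 …(+1); best=1570 via (A,hash)
  {ABCD}: card=12000; try (C,hash)→4370, (C,merge)→6920, (A,hash)→9970, (C,nl_idx)→16770, (C,nl)→61570, (A,merge)→87670 …(+1); best=4370 via (C,hash)

cost=4370; order=B,D,A,C; methods=nl_idx,hash,hash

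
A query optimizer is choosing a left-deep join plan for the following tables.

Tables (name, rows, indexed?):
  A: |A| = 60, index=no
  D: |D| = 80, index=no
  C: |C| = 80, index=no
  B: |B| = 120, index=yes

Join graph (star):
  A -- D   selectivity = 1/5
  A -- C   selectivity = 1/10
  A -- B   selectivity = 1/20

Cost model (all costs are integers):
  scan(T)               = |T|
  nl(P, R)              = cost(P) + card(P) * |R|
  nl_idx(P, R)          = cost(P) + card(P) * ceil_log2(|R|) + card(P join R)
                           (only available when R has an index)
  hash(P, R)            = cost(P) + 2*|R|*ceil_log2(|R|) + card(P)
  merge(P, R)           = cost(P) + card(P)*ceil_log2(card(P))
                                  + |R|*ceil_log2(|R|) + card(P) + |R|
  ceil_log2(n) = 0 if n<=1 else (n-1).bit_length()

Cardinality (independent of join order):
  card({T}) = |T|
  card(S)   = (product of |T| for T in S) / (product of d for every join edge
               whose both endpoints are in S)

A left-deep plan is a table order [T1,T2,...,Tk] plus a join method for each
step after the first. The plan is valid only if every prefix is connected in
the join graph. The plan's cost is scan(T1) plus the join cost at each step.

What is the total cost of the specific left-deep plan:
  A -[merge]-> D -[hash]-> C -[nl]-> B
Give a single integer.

924800

step 1: scan A: cost=60, card=60
step 2: join D via merge
    card(P join D) = 60*80/(5) = 960
    cost = 60 + 60*6 + 80*7 + 60 + 80 = 1120
step 3: join C via hash
    card(P join C) = 960*80/(10) = 7680
    cost = 1120 + 2*80*7 + 960 = 3200
step 4: join B via nl
    card(P join B) = 7680*120/(20) = 46080
    cost = 3200 + 7680*120 = 924800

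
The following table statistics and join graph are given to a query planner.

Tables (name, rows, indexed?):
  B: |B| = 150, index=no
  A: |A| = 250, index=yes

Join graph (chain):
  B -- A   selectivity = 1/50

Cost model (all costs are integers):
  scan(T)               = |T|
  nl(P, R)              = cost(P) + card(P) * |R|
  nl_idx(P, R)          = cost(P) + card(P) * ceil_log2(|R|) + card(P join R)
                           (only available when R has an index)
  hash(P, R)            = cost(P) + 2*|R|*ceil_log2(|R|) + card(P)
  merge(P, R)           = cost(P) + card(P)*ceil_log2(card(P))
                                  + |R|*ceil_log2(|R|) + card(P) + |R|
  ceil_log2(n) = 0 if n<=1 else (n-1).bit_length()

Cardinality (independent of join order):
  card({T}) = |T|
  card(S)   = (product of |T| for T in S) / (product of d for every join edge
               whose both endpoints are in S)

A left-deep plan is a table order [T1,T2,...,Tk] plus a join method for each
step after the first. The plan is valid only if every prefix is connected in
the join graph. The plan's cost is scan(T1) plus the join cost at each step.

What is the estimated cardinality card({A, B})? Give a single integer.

Tables in S: A(250), B(150)
Edges inside S: B-A(d=50)
numerator = 250 * 150 = 37500
denominator = 50 = 50
card(S) = 37500 / 50 = 750

750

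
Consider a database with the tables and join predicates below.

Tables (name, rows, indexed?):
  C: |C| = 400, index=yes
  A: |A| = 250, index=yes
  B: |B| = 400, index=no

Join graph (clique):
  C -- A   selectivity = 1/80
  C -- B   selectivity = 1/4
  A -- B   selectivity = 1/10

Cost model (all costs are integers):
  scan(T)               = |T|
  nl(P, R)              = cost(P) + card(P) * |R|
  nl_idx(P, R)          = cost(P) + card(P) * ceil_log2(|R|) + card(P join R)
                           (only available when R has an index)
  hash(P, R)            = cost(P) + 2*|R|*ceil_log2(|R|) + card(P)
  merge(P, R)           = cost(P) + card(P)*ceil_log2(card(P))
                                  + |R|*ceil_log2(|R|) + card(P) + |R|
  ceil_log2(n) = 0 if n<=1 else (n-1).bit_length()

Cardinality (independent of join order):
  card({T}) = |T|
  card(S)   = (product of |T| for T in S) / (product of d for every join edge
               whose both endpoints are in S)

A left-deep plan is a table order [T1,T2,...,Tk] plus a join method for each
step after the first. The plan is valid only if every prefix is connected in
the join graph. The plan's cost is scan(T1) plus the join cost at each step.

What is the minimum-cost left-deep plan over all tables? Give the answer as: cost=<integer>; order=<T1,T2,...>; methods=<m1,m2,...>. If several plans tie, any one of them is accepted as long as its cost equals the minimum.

Selinger DP (subsets sized 1..n):
  {C}: scan cost=400, card=400
  {A}: scan cost=250, card=250
  {B}: scan cost=400, card=400
  {AC}: card=1250; try (C,nl_idx)→3750, (A,hash)→4800, (A,nl_idx)→4850, (C,merge)→6500, (A,merge)→6650, (C,hash)→7700 …(+2); best=3750 via (C,nl_idx)
  {BC}: card=40000; try (C,hash)→8000, (B,hash)→8000, (C,merge)→8400, (B,merge)→8400, (C,nl_idx)→44000, (C,nl)→160400 …(+1); best=8000 via (C,hash)
  {AB}: card=10000; try (A,hash)→4800, (B,merge)→6500, (A,merge)→6650, (B,hash)→7700, (A,nl_idx)→13600, (B,nl)→100250 …(+1); best=4800 via (A,hash)
  {ABC}: card=12500; try (B,hash)→12200, (C,hash)→22000, (B,merge)→22750, (A,hash)→52000, (C,nl_idx)→107300, (C,merge)→158800 …(+5); best=12200 via (B,hash)

cost=12200; order=A,C,B; methods=nl_idx,hash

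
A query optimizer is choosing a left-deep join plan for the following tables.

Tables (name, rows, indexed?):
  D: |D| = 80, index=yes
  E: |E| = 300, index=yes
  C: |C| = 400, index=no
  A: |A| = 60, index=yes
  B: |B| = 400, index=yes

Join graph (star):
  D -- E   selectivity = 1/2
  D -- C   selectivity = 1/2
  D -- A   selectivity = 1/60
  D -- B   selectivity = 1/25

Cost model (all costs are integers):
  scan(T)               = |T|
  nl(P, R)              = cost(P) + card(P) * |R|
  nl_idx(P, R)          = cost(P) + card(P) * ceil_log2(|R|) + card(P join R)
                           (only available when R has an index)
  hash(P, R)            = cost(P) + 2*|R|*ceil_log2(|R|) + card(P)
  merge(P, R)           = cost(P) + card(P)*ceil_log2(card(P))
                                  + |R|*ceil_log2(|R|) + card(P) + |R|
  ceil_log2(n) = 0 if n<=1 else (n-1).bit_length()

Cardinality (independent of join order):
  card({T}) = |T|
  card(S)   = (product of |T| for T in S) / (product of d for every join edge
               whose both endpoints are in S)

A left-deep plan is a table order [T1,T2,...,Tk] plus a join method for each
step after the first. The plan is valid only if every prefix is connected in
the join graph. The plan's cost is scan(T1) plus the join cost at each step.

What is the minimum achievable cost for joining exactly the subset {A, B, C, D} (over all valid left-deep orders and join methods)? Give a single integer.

11040

Selinger DP over subsets of {A,B,C,D}:
  {D}: scan cost=80, card=80
  {C}: scan cost=400, card=400
  {A}: scan cost=60, card=60
  {B}: scan cost=400, card=400
  {CD}: card=16000; try (D,hash)→1920, (C,merge)→4720, (D,merge)→5040, (C,hash)→7360, (D,nl_idx)→19200, (C,nl)→32080 …(+1); best=1920 via (D,hash)
  {AD}: card=80; try (D,nl_idx)→560, (A,nl_idx)→640, (A,hash)→880, (D,merge)→1120, (A,merge)→1140, (D,hash)→1240 …(+2); best=560 via (D,nl_idx)
  {BD}: card=1280; try (D,hash)→1920, (B,nl_idx)→2080, (D,nl_idx)→4480, (B,merge)→4720, (D,merge)→5040, (B,hash)→7360 …(+2); best=1920 via (D,hash)
  {ACD}: card=16000; try (C,merge)→5200, (C,hash)→7840, (A,hash)→18640, (C,nl)→32560, (A,nl_idx)→113920, (A,merge)→242340 …(+1); best=5200 via (C,merge)
  {BCD}: card=256000; try (C,hash)→10400, (C,merge)→21280, (B,hash)→25120, (B,merge)→245920, (B,nl_idx)→401920, (C,nl)→513920 …(+1); best=10400 via (C,hash)
  {ABD}: card=1280; try (B,nl_idx)→2560, (A,hash)→3920, (B,merge)→5200, (B,hash)→7840, (A,nl_idx)→10880, (A,merge)→17700 …(+2); best=2560 via (B,nl_idx)
  {ABCD}: card=256000; try (C,hash)→11040, (C,merge)→21920, (B,hash)→28400, (B,merge)→249200, (A,hash)→267120, (B,nl_idx)→405200 …(+5); best=11040 via (C,hash)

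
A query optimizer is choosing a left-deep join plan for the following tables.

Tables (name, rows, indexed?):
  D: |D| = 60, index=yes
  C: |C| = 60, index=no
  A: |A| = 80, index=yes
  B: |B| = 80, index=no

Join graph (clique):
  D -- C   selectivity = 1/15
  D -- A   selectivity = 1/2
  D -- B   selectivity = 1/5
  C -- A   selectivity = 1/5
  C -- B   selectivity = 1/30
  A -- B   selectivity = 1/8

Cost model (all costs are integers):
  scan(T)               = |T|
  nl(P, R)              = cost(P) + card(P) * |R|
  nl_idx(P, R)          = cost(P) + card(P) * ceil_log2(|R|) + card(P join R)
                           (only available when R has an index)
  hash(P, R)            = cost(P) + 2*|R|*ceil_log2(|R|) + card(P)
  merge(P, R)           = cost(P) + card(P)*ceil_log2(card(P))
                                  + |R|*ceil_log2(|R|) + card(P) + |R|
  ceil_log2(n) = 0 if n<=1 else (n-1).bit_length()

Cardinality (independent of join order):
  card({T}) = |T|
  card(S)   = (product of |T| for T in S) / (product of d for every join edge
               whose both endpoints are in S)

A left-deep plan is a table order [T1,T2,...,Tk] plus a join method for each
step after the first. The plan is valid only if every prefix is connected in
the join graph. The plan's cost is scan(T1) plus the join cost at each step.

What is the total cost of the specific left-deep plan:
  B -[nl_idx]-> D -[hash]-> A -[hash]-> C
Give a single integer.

step 1: scan B: cost=80, card=80
step 2: join D via nl_idx
    card(P join D) = 80*60/(5) = 960
    cost = 80 + 80*6 + 960 = 1520
step 3: join A via hash
    card(P join A) = 960*80/(2*8) = 4800
    cost = 1520 + 2*80*7 + 960 = 3600
step 4: join C via hash
    card(P join C) = 4800*60/(15*5*30) = 128
    cost = 3600 + 2*60*6 + 4800 = 9120

9120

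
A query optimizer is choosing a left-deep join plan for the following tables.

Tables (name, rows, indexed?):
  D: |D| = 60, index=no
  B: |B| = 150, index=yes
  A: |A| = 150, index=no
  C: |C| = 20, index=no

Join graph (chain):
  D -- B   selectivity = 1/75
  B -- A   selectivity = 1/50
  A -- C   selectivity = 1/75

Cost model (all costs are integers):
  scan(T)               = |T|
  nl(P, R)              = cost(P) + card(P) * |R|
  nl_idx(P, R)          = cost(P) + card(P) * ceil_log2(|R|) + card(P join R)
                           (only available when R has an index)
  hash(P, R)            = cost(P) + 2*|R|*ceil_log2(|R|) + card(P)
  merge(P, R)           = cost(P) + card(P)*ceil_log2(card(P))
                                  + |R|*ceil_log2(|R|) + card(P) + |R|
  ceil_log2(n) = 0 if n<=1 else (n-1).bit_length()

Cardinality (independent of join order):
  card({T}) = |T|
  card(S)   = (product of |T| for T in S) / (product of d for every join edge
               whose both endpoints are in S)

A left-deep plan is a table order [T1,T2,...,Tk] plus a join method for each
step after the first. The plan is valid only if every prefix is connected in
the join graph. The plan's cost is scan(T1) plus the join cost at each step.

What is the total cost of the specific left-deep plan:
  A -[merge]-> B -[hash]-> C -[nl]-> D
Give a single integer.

step 1: scan A: cost=150, card=150
step 2: join B via merge
    card(P join B) = 150*150/(50) = 450
    cost = 150 + 150*8 + 150*8 + 150 + 150 = 2850
step 3: join C via hash
    card(P join C) = 450*20/(75) = 120
    cost = 2850 + 2*20*5 + 450 = 3500
step 4: join D via nl
    card(P join D) = 120*60/(75) = 96
    cost = 3500 + 120*60 = 10700

10700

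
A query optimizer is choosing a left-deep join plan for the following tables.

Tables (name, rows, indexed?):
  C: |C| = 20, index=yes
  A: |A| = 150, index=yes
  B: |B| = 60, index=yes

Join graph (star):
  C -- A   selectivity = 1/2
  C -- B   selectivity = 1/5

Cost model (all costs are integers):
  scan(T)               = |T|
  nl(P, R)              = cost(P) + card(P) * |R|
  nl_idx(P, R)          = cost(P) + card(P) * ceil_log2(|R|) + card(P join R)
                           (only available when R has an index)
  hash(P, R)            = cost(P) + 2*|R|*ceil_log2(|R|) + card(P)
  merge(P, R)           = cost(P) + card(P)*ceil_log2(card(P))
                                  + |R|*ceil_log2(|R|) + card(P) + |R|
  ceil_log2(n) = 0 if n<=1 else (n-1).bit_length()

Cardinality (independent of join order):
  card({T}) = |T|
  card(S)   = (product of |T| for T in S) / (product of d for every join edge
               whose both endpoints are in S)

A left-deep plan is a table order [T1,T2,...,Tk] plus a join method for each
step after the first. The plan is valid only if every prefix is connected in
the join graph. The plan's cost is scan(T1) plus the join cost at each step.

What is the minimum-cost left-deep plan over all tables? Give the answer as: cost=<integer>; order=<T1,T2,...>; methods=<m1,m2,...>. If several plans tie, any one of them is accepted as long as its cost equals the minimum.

cost=2720; order=A,C,B; methods=hash,hash

Selinger DP (subsets sized 1..n):
  {C}: scan cost=20, card=20
  {A}: scan cost=150, card=150
  {B}: scan cost=60, card=60
  {AC}: card=1500; try (C,hash)→500, (A,merge)→1490, (C,merge)→1620, (A,nl_idx)→1680, (C,nl_idx)→2400, (A,hash)→2440 …(+2); best=500 via (C,hash)
  {BC}: card=240; try (C,hash)→320, (B,nl_idx)→380, (B,merge)→560, (C,merge)→600, (C,nl_idx)→600, (B,hash)→760 …(+2); best=320 via (C,hash)
  {ABC}: card=18000; try (B,hash)→2720, (A,hash)→2960, (A,merge)→3830, (B,merge)→18920, (A,nl_idx)→20240, (B,nl_idx)→27500 …(+2); best=2720 via (B,hash)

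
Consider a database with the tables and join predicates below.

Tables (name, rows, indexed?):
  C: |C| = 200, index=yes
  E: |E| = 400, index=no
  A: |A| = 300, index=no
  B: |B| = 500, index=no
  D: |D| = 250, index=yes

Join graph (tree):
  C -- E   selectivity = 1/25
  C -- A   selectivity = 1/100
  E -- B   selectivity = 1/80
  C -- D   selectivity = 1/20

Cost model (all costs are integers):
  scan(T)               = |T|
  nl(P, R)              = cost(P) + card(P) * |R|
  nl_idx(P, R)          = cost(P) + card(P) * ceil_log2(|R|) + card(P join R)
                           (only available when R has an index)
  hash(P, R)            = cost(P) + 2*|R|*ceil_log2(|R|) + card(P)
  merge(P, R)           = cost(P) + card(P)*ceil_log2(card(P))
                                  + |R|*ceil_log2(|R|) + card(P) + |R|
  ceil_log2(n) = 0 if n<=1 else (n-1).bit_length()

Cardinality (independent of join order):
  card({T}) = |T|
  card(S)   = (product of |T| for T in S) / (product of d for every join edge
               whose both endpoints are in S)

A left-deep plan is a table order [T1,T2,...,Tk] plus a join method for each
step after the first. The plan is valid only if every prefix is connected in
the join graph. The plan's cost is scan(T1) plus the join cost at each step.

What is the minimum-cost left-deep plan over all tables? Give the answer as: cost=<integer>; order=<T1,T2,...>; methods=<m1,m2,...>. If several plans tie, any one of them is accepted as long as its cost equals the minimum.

cost=93700; order=A,C,E,B,D; methods=nl_idx,hash,hash,hash

Selinger DP (subsets sized 1..n):
  {C}: scan cost=200, card=200
  {E}: scan cost=400, card=400
  {A}: scan cost=300, card=300
  {B}: scan cost=500, card=500
  {D}: scan cost=250, card=250
  {CE}: card=3200; try (C,hash)→4000, (E,merge)→6000, (C,merge)→6200, (C,nl_idx)→6800, (E,hash)→7600, (E,nl)→80200 …(+1); best=4000 via (C,hash)
  {AC}: card=600; try (C,nl_idx)→3300, (C,hash)→3800, (A,merge)→5000, (C,merge)→5100, (A,hash)→5800, (A,nl)→60200 …(+1); best=3300 via (C,nl_idx)
  {CD}: card=2500; try (C,hash)→3700, (D,merge)→4250, (D,nl_idx)→4300, (C,merge)→4300, (D,hash)→4400, (C,nl_idx)→4750 …(+2); best=3700 via (C,hash)
  {BE}: card=2500; try (E,hash)→8200, (B,merge)→9400, (E,merge)→9500, (B,hash)→9800, (B,nl)→200400, (E,nl)→200500; best=8200 via (E,hash)
  {ACE}: card=9600; try (E,hash)→11100, (A,hash)→12600, (E,merge)→13900, (A,merge)→48600, (E,nl)→243300, (A,nl)→964000; best=11100 via (E,hash)
  {BCE}: card=20000; try (C,hash)→13900, (B,hash)→16200, (C,merge)→42500, (C,nl_idx)→48200, (B,merge)→50600, (C,nl)→508200 …(+1); best=13900 via (C,hash)
  {CDE}: card=40000; try (D,hash)→11200, (E,hash)→13400, (E,merge)→40200, (D,merge)→47850, (D,nl_idx)→69600, (D,nl)→804000 …(+1); best=11200 via (D,hash)
  {ACD}: card=7500; try (D,hash)→7900, (A,hash)→11600, (D,merge)→12150, (D,nl_idx)→15600, (A,merge)→39200, (D,nl)→153300 …(+1); best=7900 via (D,hash)
  {ABCE}: card=60000; try (B,hash)→29700, (A,hash)→39300, (B,merge)→160100, (A,merge)→336900, (B,nl)→4811100, (A,nl)→6013900; best=29700 via (B,hash)
  {ACDE}: card=120000; try (E,hash)→22600, (D,hash)→24700, (A,hash)→56600, (E,merge)→116900, (D,merge)→157350, (D,nl_idx)→207900 …(+4); best=22600 via (E,hash)
  {BCDE}: card=250000; try (D,hash)→37900, (B,hash)→60200, (D,merge)→336150, (D,nl_idx)→423900, (B,merge)→696200, (D,nl)→5013900 …(+1); best=37900 via (D,hash)
  {ABCDE}: card=750000; try (D,hash)→93700, (B,hash)→151600, (A,hash)→293300, (D,merge)→1051950, (D,nl_idx)→1259700, (B,merge)→2187600 …(+4); best=93700 via (D,hash)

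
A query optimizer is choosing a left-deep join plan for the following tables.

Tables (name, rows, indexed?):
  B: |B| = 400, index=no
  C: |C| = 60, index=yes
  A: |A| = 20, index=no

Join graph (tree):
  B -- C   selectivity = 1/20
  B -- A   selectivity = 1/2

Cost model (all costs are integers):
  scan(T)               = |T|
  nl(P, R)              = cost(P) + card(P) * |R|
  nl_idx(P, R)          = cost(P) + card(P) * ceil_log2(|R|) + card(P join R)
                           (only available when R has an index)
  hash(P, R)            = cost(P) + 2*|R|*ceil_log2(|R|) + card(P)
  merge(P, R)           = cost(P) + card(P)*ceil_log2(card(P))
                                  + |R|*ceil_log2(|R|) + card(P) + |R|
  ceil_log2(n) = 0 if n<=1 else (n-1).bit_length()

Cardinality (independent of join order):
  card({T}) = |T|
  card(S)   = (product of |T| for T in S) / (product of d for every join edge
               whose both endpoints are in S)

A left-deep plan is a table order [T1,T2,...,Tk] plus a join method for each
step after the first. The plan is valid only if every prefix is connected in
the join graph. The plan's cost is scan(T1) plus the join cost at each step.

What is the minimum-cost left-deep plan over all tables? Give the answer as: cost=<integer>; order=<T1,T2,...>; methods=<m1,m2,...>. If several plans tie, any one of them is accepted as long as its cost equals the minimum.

cost=2920; order=B,C,A; methods=hash,hash

Selinger DP (subsets sized 1..n):
  {B}: scan cost=400, card=400
  {C}: scan cost=60, card=60
  {A}: scan cost=20, card=20
  {BC}: card=1200; try (C,hash)→1520, (C,nl_idx)→4000, (B,merge)→4480, (C,merge)→4820, (B,hash)→7320, (B,nl)→24060 …(+1); best=1520 via (C,hash)
  {AB}: card=4000; try (A,hash)→1000, (B,merge)→4140, (A,merge)→4520, (B,hash)→7240, (B,nl)→8020, (A,nl)→8400; best=1000 via (A,hash)
  {ABC}: card=12000; try (A,hash)→2920, (C,hash)→5720, (A,merge)→16040, (A,nl)→25520, (C,nl_idx)→37000, (C,merge)→53420 …(+1); best=2920 via (A,hash)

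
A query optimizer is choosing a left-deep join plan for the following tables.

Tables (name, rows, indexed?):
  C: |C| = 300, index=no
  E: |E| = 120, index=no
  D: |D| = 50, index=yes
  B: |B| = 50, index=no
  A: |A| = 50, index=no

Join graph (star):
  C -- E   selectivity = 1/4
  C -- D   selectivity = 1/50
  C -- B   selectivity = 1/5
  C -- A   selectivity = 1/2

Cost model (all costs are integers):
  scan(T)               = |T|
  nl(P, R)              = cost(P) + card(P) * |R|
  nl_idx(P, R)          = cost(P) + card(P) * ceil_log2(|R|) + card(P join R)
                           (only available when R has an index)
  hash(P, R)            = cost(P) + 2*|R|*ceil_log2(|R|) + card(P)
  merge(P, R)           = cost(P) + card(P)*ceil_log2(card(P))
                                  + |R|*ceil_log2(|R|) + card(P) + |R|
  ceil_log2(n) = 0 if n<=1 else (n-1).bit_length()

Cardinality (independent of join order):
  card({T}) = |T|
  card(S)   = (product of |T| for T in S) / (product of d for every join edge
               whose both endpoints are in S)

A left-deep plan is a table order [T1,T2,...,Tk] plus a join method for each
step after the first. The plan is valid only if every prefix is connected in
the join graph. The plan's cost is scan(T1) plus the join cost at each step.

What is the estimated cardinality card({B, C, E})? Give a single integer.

Tables in S: B(50), C(300), E(120)
Edges inside S: C-E(d=4), C-B(d=5)
numerator = 50 * 300 * 120 = 1800000
denominator = 4 * 5 = 20
card(S) = 1800000 / 20 = 90000

90000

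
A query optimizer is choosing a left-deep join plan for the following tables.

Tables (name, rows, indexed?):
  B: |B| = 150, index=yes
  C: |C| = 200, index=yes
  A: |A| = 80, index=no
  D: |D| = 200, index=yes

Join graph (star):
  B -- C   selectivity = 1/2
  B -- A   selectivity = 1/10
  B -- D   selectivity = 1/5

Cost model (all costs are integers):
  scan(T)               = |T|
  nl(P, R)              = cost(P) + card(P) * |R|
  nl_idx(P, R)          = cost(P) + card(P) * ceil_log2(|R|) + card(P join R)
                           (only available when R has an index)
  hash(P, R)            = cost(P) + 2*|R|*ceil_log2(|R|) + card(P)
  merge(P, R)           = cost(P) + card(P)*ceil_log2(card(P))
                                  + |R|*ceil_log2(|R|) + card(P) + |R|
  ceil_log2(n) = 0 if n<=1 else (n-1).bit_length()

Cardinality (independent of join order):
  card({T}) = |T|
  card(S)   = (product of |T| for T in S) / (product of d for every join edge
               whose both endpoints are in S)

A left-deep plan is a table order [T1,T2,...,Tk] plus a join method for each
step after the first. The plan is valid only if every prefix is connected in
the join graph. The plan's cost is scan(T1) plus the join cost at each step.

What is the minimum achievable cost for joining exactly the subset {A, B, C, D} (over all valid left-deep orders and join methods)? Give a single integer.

Selinger DP over subsets of {A,B,C,D}:
  {B}: scan cost=150, card=150
  {C}: scan cost=200, card=200
  {A}: scan cost=80, card=80
  {D}: scan cost=200, card=200
  {BC}: card=15000; try (B,hash)→2800, (C,merge)→3300, (B,merge)→3350, (C,hash)→3500, (C,nl_idx)→16350, (B,nl_idx)→16800 …(+2); best=2800 via (B,hash)
  {AB}: card=1200; try (A,hash)→1420, (B,nl_idx)→1920, (B,merge)→2070, (A,merge)→2140, (B,hash)→2560, (B,nl)→12080 …(+1); best=1420 via (A,hash)
  {BD}: card=6000; try (B,hash)→2800, (D,merge)→3300, (B,merge)→3350, (D,hash)→3500, (D,nl_idx)→7350, (B,nl_idx)→7800 …(+2); best=2800 via (B,hash)
  {ABC}: card=120000; try (C,hash)→5820, (C,merge)→17620, (A,hash)→18920, (C,nl_idx)→131020, (A,merge)→228440, (C,nl)→241420 …(+1); best=5820 via (C,hash)
  {BCD}: card=600000; try (C,hash)→12000, (D,hash)→21000, (C,merge)→88600, (D,merge)→229600, (C,nl_idx)→650800, (D,nl_idx)→722800 …(+2); best=12000 via (C,hash)
  {ABD}: card=48000; try (D,hash)→5820, (A,hash)→9920, (D,merge)→17620, (D,nl_idx)→59020, (A,merge)→87440, (D,nl)→241420 …(+1); best=5820 via (D,hash)
  {ABCD}: card=4800000; try (C,hash)→57020, (D,hash)→129020, (A,hash)→613120, (C,merge)→823620, (D,merge)→2167620, (C,nl_idx)→5189820 …(+5); best=57020 via (C,hash)

57020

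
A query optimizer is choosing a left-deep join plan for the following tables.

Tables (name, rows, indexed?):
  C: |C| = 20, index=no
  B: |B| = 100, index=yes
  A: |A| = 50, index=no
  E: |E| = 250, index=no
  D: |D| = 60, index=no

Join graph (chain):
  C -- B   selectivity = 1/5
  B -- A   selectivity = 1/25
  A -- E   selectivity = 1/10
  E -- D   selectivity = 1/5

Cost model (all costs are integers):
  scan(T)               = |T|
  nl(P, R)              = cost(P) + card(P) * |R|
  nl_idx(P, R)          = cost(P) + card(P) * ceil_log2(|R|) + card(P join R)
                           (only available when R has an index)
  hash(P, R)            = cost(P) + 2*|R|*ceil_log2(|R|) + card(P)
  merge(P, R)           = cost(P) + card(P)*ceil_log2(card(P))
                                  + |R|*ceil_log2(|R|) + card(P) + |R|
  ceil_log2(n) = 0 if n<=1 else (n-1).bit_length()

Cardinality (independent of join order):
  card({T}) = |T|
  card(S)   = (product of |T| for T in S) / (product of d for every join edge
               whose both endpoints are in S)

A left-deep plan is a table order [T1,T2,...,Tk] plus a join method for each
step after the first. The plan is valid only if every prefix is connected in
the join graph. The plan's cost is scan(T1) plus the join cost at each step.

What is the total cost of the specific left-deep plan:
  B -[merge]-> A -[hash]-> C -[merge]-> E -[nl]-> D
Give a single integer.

step 1: scan B: cost=100, card=100
step 2: join A via merge
    card(P join A) = 100*50/(25) = 200
    cost = 100 + 100*7 + 50*6 + 100 + 50 = 1250
step 3: join C via hash
    card(P join C) = 200*20/(5) = 800
    cost = 1250 + 2*20*5 + 200 = 1650
step 4: join E via merge
    card(P join E) = 800*250/(10) = 20000
    cost = 1650 + 800*10 + 250*8 + 800 + 250 = 12700
step 5: join D via nl
    card(P join D) = 20000*60/(5) = 240000
    cost = 12700 + 20000*60 = 1212700

1212700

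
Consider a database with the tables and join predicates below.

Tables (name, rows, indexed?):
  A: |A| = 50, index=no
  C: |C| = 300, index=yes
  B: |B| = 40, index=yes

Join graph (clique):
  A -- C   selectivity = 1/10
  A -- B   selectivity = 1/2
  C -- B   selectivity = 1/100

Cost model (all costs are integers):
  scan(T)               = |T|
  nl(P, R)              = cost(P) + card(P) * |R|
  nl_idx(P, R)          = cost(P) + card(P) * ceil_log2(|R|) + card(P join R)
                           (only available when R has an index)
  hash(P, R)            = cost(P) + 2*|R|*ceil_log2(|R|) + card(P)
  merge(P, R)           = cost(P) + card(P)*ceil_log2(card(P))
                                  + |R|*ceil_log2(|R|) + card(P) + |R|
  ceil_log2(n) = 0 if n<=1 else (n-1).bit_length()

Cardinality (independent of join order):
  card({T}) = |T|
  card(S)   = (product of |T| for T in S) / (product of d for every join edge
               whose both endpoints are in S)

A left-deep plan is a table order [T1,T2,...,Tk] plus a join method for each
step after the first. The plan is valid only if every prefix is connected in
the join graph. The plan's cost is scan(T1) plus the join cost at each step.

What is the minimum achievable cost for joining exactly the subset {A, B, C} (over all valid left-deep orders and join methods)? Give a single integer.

Selinger DP over subsets of {A,B,C}:
  {A}: scan cost=50, card=50
  {C}: scan cost=300, card=300
  {B}: scan cost=40, card=40
  {AC}: card=1500; try (A,hash)→1200, (C,nl_idx)→2000, (C,merge)→3400, (A,merge)→3650, (C,hash)→5500, (C,nl)→15050 …(+1); best=1200 via (A,hash)
  {AB}: card=1000; try (B,hash)→580, (A,merge)→670, (B,merge)→680, (A,hash)→680, (B,nl_idx)→1350, (A,nl)→2040 …(+1); best=580 via (B,hash)
  {BC}: card=120; try (C,nl_idx)→520, (B,hash)→1080, (B,nl_idx)→2220, (C,merge)→3320, (B,merge)→3580, (C,hash)→5480 …(+2); best=520 via (C,nl_idx)
  {ABC}: card=300; try (A,hash)→1240, (A,merge)→1830, (B,hash)→3180, (A,nl)→6520, (C,hash)→6980, (C,nl_idx)→9880 …(+5); best=1240 via (A,hash)

1240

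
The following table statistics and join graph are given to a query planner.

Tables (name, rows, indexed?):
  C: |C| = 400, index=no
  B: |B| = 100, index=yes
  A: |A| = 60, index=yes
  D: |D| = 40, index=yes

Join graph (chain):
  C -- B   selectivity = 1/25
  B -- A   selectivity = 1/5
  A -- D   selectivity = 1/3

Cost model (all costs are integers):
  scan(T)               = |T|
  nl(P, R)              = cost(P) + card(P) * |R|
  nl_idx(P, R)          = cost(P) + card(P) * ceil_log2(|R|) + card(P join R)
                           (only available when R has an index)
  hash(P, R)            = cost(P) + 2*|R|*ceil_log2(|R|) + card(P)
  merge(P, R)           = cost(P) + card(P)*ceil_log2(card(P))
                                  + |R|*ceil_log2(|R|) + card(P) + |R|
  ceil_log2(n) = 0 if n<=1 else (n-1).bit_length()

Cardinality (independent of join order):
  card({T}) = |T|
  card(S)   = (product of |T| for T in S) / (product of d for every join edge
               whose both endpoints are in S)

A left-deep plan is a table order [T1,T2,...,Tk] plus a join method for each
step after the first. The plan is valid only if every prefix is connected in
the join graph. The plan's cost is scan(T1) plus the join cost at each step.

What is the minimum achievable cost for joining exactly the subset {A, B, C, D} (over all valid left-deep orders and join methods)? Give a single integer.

24200

Selinger DP over subsets of {A,B,C,D}:
  {C}: scan cost=400, card=400
  {B}: scan cost=100, card=100
  {A}: scan cost=60, card=60
  {D}: scan cost=40, card=40
  {BC}: card=1600; try (B,hash)→2200, (B,nl_idx)→4800, (C,merge)→4900, (B,merge)→5200, (C,hash)→7400, (C,nl)→40100 …(+1); best=2200 via (B,hash)
  {AB}: card=1200; try (A,hash)→920, (B,merge)→1280, (A,merge)→1320, (B,hash)→1520, (B,nl_idx)→1680, (A,nl_idx)→1900 …(+2); best=920 via (A,hash)
  {AD}: card=800; try (D,hash)→600, (A,merge)→740, (D,merge)→760, (A,hash)→800, (A,nl_idx)→1080, (D,nl_idx)→1220 …(+2); best=600 via (D,hash)
  {ABC}: card=19200; try (A,hash)→4520, (C,hash)→9320, (C,merge)→19320, (A,merge)→21820, (A,nl_idx)→31000, (A,nl)→98200 …(+1); best=4520 via (A,hash)
  {ABD}: card=16000; try (D,hash)→2600, (B,hash)→2800, (B,merge)→10200, (D,merge)→15600, (B,nl_idx)→22200, (D,nl_idx)→24120 …(+2); best=2600 via (D,hash)
  {ABCD}: card=256000; try (D,hash)→24200, (C,hash)→25800, (C,merge)→246600, (D,merge)→312000, (D,nl_idx)→375720, (D,nl)→772520 …(+1); best=24200 via (D,hash)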